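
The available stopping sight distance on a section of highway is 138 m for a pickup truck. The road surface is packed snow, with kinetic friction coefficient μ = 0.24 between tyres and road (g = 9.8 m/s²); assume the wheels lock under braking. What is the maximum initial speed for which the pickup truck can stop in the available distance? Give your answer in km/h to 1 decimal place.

a = μg = 0.24 × 9.8 = 2.352 m/s².
v²/(2a) = d ⇒ v = √(2 × 2.352 × 138) = √649.15 = 25.4784 m/s.
25.4784 m/s × 3.6 = 91.722 km/h.

Maximum speed ≈ 91.7 km/h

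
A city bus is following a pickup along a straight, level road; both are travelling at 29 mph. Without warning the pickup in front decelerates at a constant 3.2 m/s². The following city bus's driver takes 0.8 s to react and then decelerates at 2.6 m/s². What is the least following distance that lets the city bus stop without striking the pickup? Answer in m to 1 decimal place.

Minimum gap ≈ 16.4 m

29 mph × 0.44704 = 12.9642 m/s.
Leader travels v²/(2a_L) = 168.070 / 6.400 = 26.261 m before stopping.
Follower covers v·t_r = 12.9642 × 0.8 = 10.371 m while reacting, then v²/(2a_F) = 168.070 / 5.200 = 32.321 m while braking, for a total of 10.371 + 32.321 = 42.692 m.
Since a_F ≤ a_L and the follower starts braking later, the follower is never slower than the leader, so the closest approach is when both have stopped.
Minimum gap = 42.692 − 26.261 = 16.431 m.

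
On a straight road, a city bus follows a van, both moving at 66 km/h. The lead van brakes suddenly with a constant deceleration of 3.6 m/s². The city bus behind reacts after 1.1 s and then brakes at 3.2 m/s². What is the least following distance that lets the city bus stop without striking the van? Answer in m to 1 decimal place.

66 km/h ÷ 3.6 = 18.3333 m/s.
Leader travels v²/(2a_L) = 336.110 / 7.200 = 46.682 m before stopping.
Follower covers v·t_r = 18.3333 × 1.1 = 20.167 m while reacting, then v²/(2a_F) = 336.110 / 6.400 = 52.517 m while braking, for a total of 20.167 + 52.517 = 72.684 m.
Since a_F ≤ a_L and the follower starts braking later, the follower is never slower than the leader, so the closest approach is when both have stopped.
Minimum gap = 72.684 − 46.682 = 26.002 m.

Minimum gap ≈ 26.0 m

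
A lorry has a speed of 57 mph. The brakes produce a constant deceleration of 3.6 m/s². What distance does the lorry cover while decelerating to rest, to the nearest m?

57 mph × 0.44704 = 25.4813 m/s.
Braking distance = v²/(2a) = 25.4813² / (2 × 3.600) = 649.297 / 7.200 = 90.180 m.

Braking distance ≈ 90 m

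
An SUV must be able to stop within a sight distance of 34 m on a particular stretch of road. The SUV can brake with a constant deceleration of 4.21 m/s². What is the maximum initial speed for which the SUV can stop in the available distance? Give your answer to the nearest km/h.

v²/(2a) = d ⇒ v = √(2 × 4.210 × 34) = √286.28 = 16.9198 m/s.
16.9198 m/s × 3.6 = 60.911 km/h.

Maximum speed ≈ 61 km/h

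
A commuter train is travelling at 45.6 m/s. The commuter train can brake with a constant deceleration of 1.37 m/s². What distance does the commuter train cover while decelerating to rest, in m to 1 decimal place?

Braking distance = v²/(2a) = 45.6000² / (2 × 1.370) = 2079.360 / 2.740 = 758.891 m.

Braking distance ≈ 758.9 m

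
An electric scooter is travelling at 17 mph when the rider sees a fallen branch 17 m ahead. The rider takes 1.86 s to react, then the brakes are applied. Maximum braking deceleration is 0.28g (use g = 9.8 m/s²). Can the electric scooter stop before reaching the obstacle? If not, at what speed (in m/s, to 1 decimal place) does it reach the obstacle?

No — it strikes the obstacle at 6.5 m/s

17 mph × 0.44704 = 7.5997 m/s.
a = 0.28 × 9.8 = 2.744 m/s².
Reaction distance = 7.5997 × 1.86 = 14.135 m.
Braking distance needed to stop: v²/(2a) = 57.755 / 5.488 = 10.524 m, so total needed = 14.135 + 10.524 = 24.659 m > 17 m — it cannot stop.
Distance remaining when braking begins: 17 − 14.135 = 2.865 m.
v² = v₀² − 2a·d = 57.755 − 2 × 2.744 × 2.865 = 42.032 m²/s².
v = √42.032 = 6.483 m/s.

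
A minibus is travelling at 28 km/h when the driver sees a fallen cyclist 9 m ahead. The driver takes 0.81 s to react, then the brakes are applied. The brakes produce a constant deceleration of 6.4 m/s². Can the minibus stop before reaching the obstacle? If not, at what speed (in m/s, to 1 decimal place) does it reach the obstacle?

28 km/h ÷ 3.6 = 7.7778 m/s.
Reaction distance = 7.7778 × 0.81 = 6.300 m.
Braking distance needed to stop: v²/(2a) = 60.494 / 12.800 = 4.726 m, so total needed = 6.300 + 4.726 = 11.026 m > 9 m — it cannot stop.
Distance remaining when braking begins: 9 − 6.300 = 2.700 m.
v² = v₀² − 2a·d = 60.494 − 2 × 6.400 × 2.700 = 25.934 m²/s².
v = √25.934 = 5.093 m/s.

No — it strikes the obstacle at 5.1 m/s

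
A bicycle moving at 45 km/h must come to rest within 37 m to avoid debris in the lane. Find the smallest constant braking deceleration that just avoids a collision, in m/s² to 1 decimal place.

45 km/h ÷ 3.6 = 12.5000 m/s.
v² = 2a·d ⇒ a = v²/(2d) = 12.5000² / (2 × 37.000) = 156.250 / 74.000 = 2.1115 m/s².

Required deceleration ≈ 2.1 m/s²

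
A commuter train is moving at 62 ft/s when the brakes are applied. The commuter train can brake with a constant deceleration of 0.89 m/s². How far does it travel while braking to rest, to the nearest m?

62 ft/s × 0.3048 = 18.8976 m/s.
Braking distance = v²/(2a) = 18.8976² / (2 × 0.890) = 357.119 / 1.780 = 200.629 m.

Braking distance ≈ 201 m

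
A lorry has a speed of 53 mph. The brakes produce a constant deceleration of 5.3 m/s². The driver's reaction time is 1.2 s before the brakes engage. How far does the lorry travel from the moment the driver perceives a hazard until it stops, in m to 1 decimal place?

53 mph × 0.44704 = 23.6931 m/s.
Reaction distance = v·t_r = 23.6931 × 1.2 = 28.432 m.
Braking distance = v²/(2a) = 23.6931² / (2 × 5.300) = 561.363 / 10.600 = 52.959 m.
Total = 28.432 + 52.959 = 81.391 m.

Total stopping distance ≈ 81.4 m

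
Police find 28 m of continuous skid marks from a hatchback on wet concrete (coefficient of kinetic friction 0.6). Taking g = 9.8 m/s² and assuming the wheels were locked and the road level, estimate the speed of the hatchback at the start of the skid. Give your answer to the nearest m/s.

Deceleration a = μg = 0.6 × 9.8 = 5.880 m/s².
v = √(2a·d) = √(2 × 5.880 × 28) = √329.280 = 18.1461 m/s.

Initial speed ≈ 18 m/s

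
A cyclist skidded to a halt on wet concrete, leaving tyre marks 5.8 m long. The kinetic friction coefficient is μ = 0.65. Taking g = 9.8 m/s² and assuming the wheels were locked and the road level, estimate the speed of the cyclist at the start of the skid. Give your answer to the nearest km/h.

Deceleration a = μg = 0.65 × 9.8 = 6.370 m/s².
v = √(2a·d) = √(2 × 6.370 × 5.8) = √73.892 = 8.5960 m/s.
= 8.5960 × 3.6 = 30.946 km/h.

Initial speed ≈ 31 km/h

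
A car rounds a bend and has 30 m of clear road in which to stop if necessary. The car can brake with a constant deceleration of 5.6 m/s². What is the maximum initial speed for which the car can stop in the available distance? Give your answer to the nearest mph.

v²/(2a) = d ⇒ v = √(2 × 5.600 × 30) = √336.00 = 18.3303 m/s.
18.3303 m/s ÷ 0.44704 = 41.004 mph.

Maximum speed ≈ 41 mph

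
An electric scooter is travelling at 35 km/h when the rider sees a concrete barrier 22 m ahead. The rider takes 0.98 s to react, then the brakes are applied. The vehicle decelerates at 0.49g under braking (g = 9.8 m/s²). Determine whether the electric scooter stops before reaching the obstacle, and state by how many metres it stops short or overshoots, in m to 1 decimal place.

35 km/h ÷ 3.6 = 9.7222 m/s.
a = 0.49 × 9.8 = 4.802 m/s².
Reaction distance = 9.7222 × 0.98 = 9.528 m.
Braking distance = v²/(2a) = 94.521 / 9.604 = 9.842 m.
Total stopping distance = 9.528 + 9.842 = 19.370 m, vs 22 m available — it stops with 22 − 19.370 = 2.630 m to spare.

Yes — it stops 2.6 m short of the obstacle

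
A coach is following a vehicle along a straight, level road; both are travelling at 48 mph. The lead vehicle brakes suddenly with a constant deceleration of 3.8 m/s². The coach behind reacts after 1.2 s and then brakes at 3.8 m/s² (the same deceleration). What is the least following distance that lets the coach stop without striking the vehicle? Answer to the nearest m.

48 mph × 0.44704 = 21.4579 m/s.
Leader travels v²/(2a_L) = 460.441 / 7.600 = 60.584 m before stopping.
Follower covers v·t_r = 21.4579 × 1.2 = 25.749 m while reacting, then v²/(2a_F) = 460.441 / 7.600 = 60.584 m while braking, for a total of 25.749 + 60.584 = 86.333 m.
Since a_F ≤ a_L and the follower starts braking later, the follower is never slower than the leader, so the closest approach is when both have stopped.
Minimum gap = 86.333 − 60.584 = 25.749 m.

Minimum gap ≈ 26 m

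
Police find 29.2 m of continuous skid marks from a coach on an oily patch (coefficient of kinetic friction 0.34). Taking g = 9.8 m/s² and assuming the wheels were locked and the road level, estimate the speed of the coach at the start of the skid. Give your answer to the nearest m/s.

Initial speed ≈ 14 m/s

Deceleration a = μg = 0.34 × 9.8 = 3.332 m/s².
v = √(2a·d) = √(2 × 3.332 × 29.2) = √194.589 = 13.9495 m/s.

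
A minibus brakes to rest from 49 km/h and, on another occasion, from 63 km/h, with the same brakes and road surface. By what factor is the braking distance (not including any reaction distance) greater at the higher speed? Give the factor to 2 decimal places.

Braking distance d = v²/(2a), so with a fixed, d ∝ v².
Factor = (63/49)² = 1.2857² = 1.6530.

Factor ≈ 1.65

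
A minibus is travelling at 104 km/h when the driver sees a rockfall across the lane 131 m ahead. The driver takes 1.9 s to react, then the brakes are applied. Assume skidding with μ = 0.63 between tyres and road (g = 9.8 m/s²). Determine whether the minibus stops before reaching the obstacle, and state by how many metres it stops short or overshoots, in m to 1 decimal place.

104 km/h ÷ 3.6 = 28.8889 m/s.
a = μg = 0.63 × 9.8 = 6.174 m/s².
Reaction distance = 28.8889 × 1.9 = 54.889 m.
Braking distance = v²/(2a) = 834.569 / 12.348 = 67.587 m.
Total stopping distance = 54.889 + 67.587 = 122.476 m, vs 131 m available — it stops with 131 − 122.476 = 8.524 m to spare.

Yes — it stops 8.5 m short of the obstacle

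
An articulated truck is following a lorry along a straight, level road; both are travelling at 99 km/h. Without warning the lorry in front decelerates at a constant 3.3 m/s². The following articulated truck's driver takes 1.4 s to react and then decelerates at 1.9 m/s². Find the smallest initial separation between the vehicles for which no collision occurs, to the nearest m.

99 km/h ÷ 3.6 = 27.5000 m/s.
Leader travels v²/(2a_L) = 756.250 / 6.600 = 114.583 m before stopping.
Follower covers v·t_r = 27.5000 × 1.4 = 38.500 m while reacting, then v²/(2a_F) = 756.250 / 3.800 = 199.013 m while braking, for a total of 38.500 + 199.013 = 237.513 m.
Since a_F ≤ a_L and the follower starts braking later, the follower is never slower than the leader, so the closest approach is when both have stopped.
Minimum gap = 237.513 − 114.583 = 122.930 m.

Minimum gap ≈ 123 m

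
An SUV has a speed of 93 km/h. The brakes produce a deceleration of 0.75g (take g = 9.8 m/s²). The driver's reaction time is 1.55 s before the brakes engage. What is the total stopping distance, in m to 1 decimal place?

93 km/h ÷ 3.6 = 25.8333 m/s.
a = 0.75 × 9.8 = 7.350 m/s².
Reaction distance = v·t_r = 25.8333 × 1.55 = 40.042 m.
Braking distance = v²/(2a) = 25.8333² / (2 × 7.350) = 667.359 / 14.700 = 45.399 m.
Total = 40.042 + 45.399 = 85.441 m.

Total stopping distance ≈ 85.4 m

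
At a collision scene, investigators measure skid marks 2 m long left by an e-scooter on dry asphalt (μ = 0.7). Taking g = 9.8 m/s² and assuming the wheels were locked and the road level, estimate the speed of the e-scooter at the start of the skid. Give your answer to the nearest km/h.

Deceleration a = μg = 0.7 × 9.8 = 6.860 m/s².
v = √(2a·d) = √(2 × 6.860 × 2) = √27.440 = 5.2383 m/s.
= 5.2383 × 3.6 = 18.858 km/h.

Initial speed ≈ 19 km/h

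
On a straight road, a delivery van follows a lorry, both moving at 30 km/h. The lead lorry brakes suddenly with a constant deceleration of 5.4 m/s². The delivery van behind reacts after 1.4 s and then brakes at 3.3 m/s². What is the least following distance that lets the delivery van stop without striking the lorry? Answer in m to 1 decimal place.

Minimum gap ≈ 15.8 m

30 km/h ÷ 3.6 = 8.3333 m/s.
Leader travels v²/(2a_L) = 69.444 / 10.800 = 6.430 m before stopping.
Follower covers v·t_r = 8.3333 × 1.4 = 11.667 m while reacting, then v²/(2a_F) = 69.444 / 6.600 = 10.522 m while braking, for a total of 11.667 + 10.522 = 22.189 m.
Since a_F ≤ a_L and the follower starts braking later, the follower is never slower than the leader, so the closest approach is when both have stopped.
Minimum gap = 22.189 − 6.430 = 15.759 m.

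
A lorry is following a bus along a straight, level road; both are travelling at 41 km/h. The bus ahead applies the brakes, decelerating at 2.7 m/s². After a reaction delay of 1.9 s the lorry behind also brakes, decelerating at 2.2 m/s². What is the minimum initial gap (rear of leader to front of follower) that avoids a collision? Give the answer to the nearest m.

41 km/h ÷ 3.6 = 11.3889 m/s.
Leader travels v²/(2a_L) = 129.707 / 5.400 = 24.020 m before stopping.
Follower covers v·t_r = 11.3889 × 1.9 = 21.639 m while reacting, then v²/(2a_F) = 129.707 / 4.400 = 29.479 m while braking, for a total of 21.639 + 29.479 = 51.118 m.
Since a_F ≤ a_L and the follower starts braking later, the follower is never slower than the leader, so the closest approach is when both have stopped.
Minimum gap = 51.118 − 24.020 = 27.098 m.

Minimum gap ≈ 27 m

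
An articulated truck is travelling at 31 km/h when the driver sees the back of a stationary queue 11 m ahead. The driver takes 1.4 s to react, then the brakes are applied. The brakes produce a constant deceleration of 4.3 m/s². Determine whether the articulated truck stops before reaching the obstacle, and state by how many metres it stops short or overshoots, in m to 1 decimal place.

31 km/h ÷ 3.6 = 8.6111 m/s.
Reaction distance = 8.6111 × 1.4 = 12.056 m.
Braking distance = v²/(2a) = 74.151 / 8.600 = 8.622 m.
Total stopping distance = 12.056 + 8.622 = 20.678 m, vs 11 m available — it cannot stop in time and overshoots by 20.678 − 11 = 9.678 m.

No — it overshoots by 9.7 m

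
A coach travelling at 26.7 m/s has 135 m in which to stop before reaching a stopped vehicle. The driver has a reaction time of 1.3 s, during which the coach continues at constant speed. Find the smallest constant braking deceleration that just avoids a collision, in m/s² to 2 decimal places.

Required deceleration ≈ 3.55 m/s²

Distance covered during reaction = 26.7000 × 1.3 = 34.710 m.
Distance available for braking: 135 − 34.710 = 100.290 m.
v² = 2a·d ⇒ a = v²/(2d) = 26.7000² / (2 × 100.290) = 712.890 / 200.580 = 3.5541 m/s².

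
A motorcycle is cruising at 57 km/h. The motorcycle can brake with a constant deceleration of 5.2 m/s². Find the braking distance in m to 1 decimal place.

57 km/h ÷ 3.6 = 15.8333 m/s.
Braking distance = v²/(2a) = 15.8333² / (2 × 5.200) = 250.693 / 10.400 = 24.105 m.

Braking distance ≈ 24.1 m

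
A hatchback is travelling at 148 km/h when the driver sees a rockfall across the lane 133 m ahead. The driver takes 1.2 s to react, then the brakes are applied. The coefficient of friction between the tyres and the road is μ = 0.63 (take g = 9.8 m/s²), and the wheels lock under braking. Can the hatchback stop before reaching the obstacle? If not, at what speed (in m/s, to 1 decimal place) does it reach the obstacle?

148 km/h ÷ 3.6 = 41.1111 m/s.
a = μg = 0.63 × 9.8 = 6.174 m/s².
Reaction distance = 41.1111 × 1.2 = 49.333 m.
Braking distance needed to stop: v²/(2a) = 1690.123 / 12.348 = 136.874 m, so total needed = 49.333 + 136.874 = 186.207 m > 133 m — it cannot stop.
Distance remaining when braking begins: 133 − 49.333 = 83.667 m.
v² = v₀² − 2a·d = 1690.123 − 2 × 6.174 × 83.667 = 657.003 m²/s².
v = √657.003 = 25.632 m/s.

No — it strikes the obstacle at 25.6 m/s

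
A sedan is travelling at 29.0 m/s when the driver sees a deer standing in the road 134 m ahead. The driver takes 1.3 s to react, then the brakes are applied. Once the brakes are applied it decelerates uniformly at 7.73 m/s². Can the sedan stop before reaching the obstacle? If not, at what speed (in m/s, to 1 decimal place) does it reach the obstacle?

Reaction distance = 29.0000 × 1.3 = 37.700 m.
Braking distance = v²/(2a) = 841.000 / 15.460 = 54.398 m.
Total stopping distance = 37.700 + 54.398 = 92.098 m, vs 134 m available — it stops with 134 − 92.098 = 41.902 m to spare.

Yes — it stops about 41.9 m short of the obstacle, so it never reaches it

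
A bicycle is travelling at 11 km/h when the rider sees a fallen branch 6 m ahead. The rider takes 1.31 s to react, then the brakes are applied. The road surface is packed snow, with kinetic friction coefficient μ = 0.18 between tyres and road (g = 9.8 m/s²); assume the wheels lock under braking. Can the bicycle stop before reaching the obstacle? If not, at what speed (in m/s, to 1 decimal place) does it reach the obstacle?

No — it strikes the obstacle at 1.5 m/s

11 km/h ÷ 3.6 = 3.0556 m/s.
a = μg = 0.18 × 9.8 = 1.764 m/s².
Reaction distance = 3.0556 × 1.31 = 4.003 m.
Braking distance needed to stop: v²/(2a) = 9.337 / 3.528 = 2.647 m, so total needed = 4.003 + 2.647 = 6.650 m > 6 m — it cannot stop.
Distance remaining when braking begins: 6 − 4.003 = 1.997 m.
v² = v₀² − 2a·d = 9.337 − 2 × 1.764 × 1.997 = 2.292 m²/s².
v = √2.292 = 1.514 m/s.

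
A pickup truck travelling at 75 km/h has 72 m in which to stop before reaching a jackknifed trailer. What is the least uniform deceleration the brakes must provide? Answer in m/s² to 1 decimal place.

75 km/h ÷ 3.6 = 20.8333 m/s.
v² = 2a·d ⇒ a = v²/(2d) = 20.8333² / (2 × 72.000) = 434.026 / 144.000 = 3.0141 m/s².

Required deceleration ≈ 3.0 m/s²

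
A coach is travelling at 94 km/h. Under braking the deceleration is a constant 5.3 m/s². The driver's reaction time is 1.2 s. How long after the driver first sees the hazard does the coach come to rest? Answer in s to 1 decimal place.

Total time ≈ 6.1 s

94 km/h ÷ 3.6 = 26.1111 m/s.
Braking time = v/a = 26.1111 / 5.300 = 4.927 s.
Total = 1.2 + 4.927 = 6.127 s.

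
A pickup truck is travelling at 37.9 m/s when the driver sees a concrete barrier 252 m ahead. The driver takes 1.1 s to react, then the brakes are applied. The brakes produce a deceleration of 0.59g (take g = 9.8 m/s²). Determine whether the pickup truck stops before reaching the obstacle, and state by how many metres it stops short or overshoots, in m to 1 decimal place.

a = 0.59 × 9.8 = 5.782 m/s².
Reaction distance = 37.9000 × 1.1 = 41.690 m.
Braking distance = v²/(2a) = 1436.410 / 11.564 = 124.214 m.
Total stopping distance = 41.690 + 124.214 = 165.904 m, vs 252 m available — it stops with 252 − 165.904 = 86.096 m to spare.

Yes — it stops 86.1 m short of the obstacle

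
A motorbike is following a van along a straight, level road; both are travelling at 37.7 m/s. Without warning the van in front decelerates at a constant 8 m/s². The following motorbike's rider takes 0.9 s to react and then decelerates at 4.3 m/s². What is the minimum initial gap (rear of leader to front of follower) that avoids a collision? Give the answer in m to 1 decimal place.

Leader travels v²/(2a_L) = 1421.290 / 16.000 = 88.831 m before stopping.
Follower covers v·t_r = 37.7000 × 0.9 = 33.930 m while reacting, then v²/(2a_F) = 1421.290 / 8.600 = 165.266 m while braking, for a total of 33.930 + 165.266 = 199.196 m.
Since a_F ≤ a_L and the follower starts braking later, the follower is never slower than the leader, so the closest approach is when both have stopped.
Minimum gap = 199.196 − 88.831 = 110.365 m.

Minimum gap ≈ 110.4 m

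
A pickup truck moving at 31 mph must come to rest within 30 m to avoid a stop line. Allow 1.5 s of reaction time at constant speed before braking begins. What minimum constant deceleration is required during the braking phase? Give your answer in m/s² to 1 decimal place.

Required deceleration ≈ 10.4 m/s²

31 mph × 0.44704 = 13.8582 m/s.
Distance covered during reaction = 13.8582 × 1.5 = 20.787 m.
Distance available for braking: 30 − 20.787 = 9.213 m.
v² = 2a·d ⇒ a = v²/(2d) = 13.8582² / (2 × 9.213) = 192.050 / 18.426 = 10.4228 m/s².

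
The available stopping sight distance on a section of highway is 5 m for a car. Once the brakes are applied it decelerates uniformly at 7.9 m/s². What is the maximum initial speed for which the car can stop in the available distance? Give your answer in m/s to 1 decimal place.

v²/(2a) = d ⇒ v = √(2 × 7.900 × 5) = √79.00 = 8.8882 m/s.

Maximum speed ≈ 8.9 m/s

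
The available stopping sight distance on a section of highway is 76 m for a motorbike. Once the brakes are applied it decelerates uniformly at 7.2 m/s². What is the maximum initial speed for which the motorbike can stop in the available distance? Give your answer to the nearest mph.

Maximum speed ≈ 74 mph

v²/(2a) = d ⇒ v = √(2 × 7.200 × 76) = √1094.40 = 33.0817 m/s.
33.0817 m/s ÷ 0.44704 = 74.002 mph.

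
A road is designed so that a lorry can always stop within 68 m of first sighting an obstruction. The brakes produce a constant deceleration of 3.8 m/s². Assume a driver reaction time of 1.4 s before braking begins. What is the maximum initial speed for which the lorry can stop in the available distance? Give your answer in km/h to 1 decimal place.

Stopping distance: v·t_r + v²/(2a) = 68 with t_r = 1.4 s and a = 3.800 m/s².
So v² + 10.640 v − 516.80 = 0.
Positive root: v = −a·t_r + √((a·t_r)² + 2a·d) = −5.320 + √(28.302 + 516.80) = 18.0274 m/s.
18.0274 m/s × 3.6 = 64.899 km/h.

Maximum speed ≈ 64.9 km/h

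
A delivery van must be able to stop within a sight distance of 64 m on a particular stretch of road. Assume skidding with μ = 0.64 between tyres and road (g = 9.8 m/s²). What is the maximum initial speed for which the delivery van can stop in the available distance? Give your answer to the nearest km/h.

a = μg = 0.64 × 9.8 = 6.272 m/s².
v²/(2a) = d ⇒ v = √(2 × 6.272 × 64) = √802.82 = 28.3341 m/s.
28.3341 m/s × 3.6 = 102.003 km/h.

Maximum speed ≈ 102 km/h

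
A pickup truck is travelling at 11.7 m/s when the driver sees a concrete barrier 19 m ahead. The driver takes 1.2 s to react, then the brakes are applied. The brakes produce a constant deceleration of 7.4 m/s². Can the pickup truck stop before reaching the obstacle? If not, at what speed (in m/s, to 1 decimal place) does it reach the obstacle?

No — it strikes the obstacle at 8.0 m/s

Reaction distance = 11.7000 × 1.2 = 14.040 m.
Braking distance needed to stop: v²/(2a) = 136.890 / 14.800 = 9.249 m, so total needed = 14.040 + 9.249 = 23.289 m > 19 m — it cannot stop.
Distance remaining when braking begins: 19 − 14.040 = 4.960 m.
v² = v₀² − 2a·d = 136.890 − 2 × 7.400 × 4.960 = 63.482 m²/s².
v = √63.482 = 7.968 m/s.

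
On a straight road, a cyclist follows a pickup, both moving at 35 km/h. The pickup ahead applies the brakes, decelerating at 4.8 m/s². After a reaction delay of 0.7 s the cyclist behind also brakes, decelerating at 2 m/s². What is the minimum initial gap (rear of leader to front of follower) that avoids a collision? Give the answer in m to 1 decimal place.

Minimum gap ≈ 20.6 m

35 km/h ÷ 3.6 = 9.7222 m/s.
Leader travels v²/(2a_L) = 94.521 / 9.600 = 9.846 m before stopping.
Follower covers v·t_r = 9.7222 × 0.7 = 6.806 m while reacting, then v²/(2a_F) = 94.521 / 4.000 = 23.630 m while braking, for a total of 6.806 + 23.630 = 30.436 m.
Since a_F ≤ a_L and the follower starts braking later, the follower is never slower than the leader, so the closest approach is when both have stopped.
Minimum gap = 30.436 − 9.846 = 20.590 m.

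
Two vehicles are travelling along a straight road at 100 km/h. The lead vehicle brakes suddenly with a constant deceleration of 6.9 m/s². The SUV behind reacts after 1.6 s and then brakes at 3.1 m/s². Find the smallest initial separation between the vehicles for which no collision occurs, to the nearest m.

100 km/h ÷ 3.6 = 27.7778 m/s.
Leader travels v²/(2a_L) = 771.606 / 13.800 = 55.913 m before stopping.
Follower covers v·t_r = 27.7778 × 1.6 = 44.444 m while reacting, then v²/(2a_F) = 771.606 / 6.200 = 124.453 m while braking, for a total of 44.444 + 124.453 = 168.897 m.
Since a_F ≤ a_L and the follower starts braking later, the follower is never slower than the leader, so the closest approach is when both have stopped.
Minimum gap = 168.897 − 55.913 = 112.984 m.

Minimum gap ≈ 113 m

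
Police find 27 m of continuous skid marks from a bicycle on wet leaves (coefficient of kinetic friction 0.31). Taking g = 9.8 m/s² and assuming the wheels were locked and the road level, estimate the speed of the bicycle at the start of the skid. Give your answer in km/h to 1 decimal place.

Initial speed ≈ 46.1 km/h

Deceleration a = μg = 0.31 × 9.8 = 3.038 m/s².
v = √(2a·d) = √(2 × 3.038 × 27) = √164.052 = 12.8083 m/s.
= 12.8083 × 3.6 = 46.110 km/h.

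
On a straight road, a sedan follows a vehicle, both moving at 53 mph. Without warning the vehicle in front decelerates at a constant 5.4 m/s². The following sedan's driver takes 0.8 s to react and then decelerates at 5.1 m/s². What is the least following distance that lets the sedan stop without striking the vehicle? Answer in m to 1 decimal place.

53 mph × 0.44704 = 23.6931 m/s.
Leader travels v²/(2a_L) = 561.363 / 10.800 = 51.978 m before stopping.
Follower covers v·t_r = 23.6931 × 0.8 = 18.954 m while reacting, then v²/(2a_F) = 561.363 / 10.200 = 55.036 m while braking, for a total of 18.954 + 55.036 = 73.990 m.
Since a_F ≤ a_L and the follower starts braking later, the follower is never slower than the leader, so the closest approach is when both have stopped.
Minimum gap = 73.990 − 51.978 = 22.012 m.

Minimum gap ≈ 22.0 m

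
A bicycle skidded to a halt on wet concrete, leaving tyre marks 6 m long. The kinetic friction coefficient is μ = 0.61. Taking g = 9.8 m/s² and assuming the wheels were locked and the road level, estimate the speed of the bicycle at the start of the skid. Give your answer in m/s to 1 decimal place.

Deceleration a = μg = 0.61 × 9.8 = 5.978 m/s².
v = √(2a·d) = √(2 × 5.978 × 6) = √71.736 = 8.4697 m/s.

Initial speed ≈ 8.5 m/s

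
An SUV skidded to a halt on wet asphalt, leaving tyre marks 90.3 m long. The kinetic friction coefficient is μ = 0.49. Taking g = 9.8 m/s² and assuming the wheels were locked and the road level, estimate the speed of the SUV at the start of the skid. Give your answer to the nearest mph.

Deceleration a = μg = 0.49 × 9.8 = 4.802 m/s².
v = √(2a·d) = √(2 × 4.802 × 90.3) = √867.241 = 29.4490 m/s.
= 29.4490 ÷ 0.44704 = 65.876 mph.

Initial speed ≈ 66 mph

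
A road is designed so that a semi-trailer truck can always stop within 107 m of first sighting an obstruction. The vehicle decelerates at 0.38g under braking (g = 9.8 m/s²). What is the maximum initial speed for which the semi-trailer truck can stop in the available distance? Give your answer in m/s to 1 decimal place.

a = 0.38 × 9.8 = 3.724 m/s².
v²/(2a) = d ⇒ v = √(2 × 3.724 × 107) = √796.94 = 28.2301 m/s.

Maximum speed ≈ 28.2 m/s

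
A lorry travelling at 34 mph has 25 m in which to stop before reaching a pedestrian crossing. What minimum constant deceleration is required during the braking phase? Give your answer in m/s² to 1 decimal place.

34 mph × 0.44704 = 15.1994 m/s.
v² = 2a·d ⇒ a = v²/(2d) = 15.1994² / (2 × 25.000) = 231.022 / 50.000 = 4.6204 m/s².

Required deceleration ≈ 4.6 m/s²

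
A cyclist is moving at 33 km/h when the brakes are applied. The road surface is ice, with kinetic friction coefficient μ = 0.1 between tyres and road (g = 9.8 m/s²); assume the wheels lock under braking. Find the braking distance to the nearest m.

Braking distance ≈ 43 m

33 km/h ÷ 3.6 = 9.1667 m/s.
a = μg = 0.1 × 9.8 = 0.980 m/s².
Braking distance = v²/(2a) = 9.1667² / (2 × 0.980) = 84.028 / 1.960 = 42.871 m.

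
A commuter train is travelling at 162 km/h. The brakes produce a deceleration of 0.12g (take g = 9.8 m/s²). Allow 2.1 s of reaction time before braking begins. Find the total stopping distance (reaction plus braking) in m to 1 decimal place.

Total stopping distance ≈ 955.5 m

162 km/h ÷ 3.6 = 45.0000 m/s.
a = 0.12 × 9.8 = 1.176 m/s².
Reaction distance = v·t_r = 45.0000 × 2.1 = 94.500 m.
Braking distance = v²/(2a) = 45.0000² / (2 × 1.176) = 2025.000 / 2.352 = 860.969 m.
Total = 94.500 + 860.969 = 955.469 m.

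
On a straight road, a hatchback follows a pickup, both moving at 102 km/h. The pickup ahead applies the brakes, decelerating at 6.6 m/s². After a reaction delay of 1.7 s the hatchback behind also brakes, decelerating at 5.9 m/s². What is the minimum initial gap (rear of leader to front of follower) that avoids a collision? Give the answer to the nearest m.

102 km/h ÷ 3.6 = 28.3333 m/s.
Leader travels v²/(2a_L) = 802.776 / 13.200 = 60.816 m before stopping.
Follower covers v·t_r = 28.3333 × 1.7 = 48.167 m while reacting, then v²/(2a_F) = 802.776 / 11.800 = 68.032 m while braking, for a total of 48.167 + 68.032 = 116.199 m.
Since a_F ≤ a_L and the follower starts braking later, the follower is never slower than the leader, so the closest approach is when both have stopped.
Minimum gap = 116.199 − 60.816 = 55.383 m.

Minimum gap ≈ 55 m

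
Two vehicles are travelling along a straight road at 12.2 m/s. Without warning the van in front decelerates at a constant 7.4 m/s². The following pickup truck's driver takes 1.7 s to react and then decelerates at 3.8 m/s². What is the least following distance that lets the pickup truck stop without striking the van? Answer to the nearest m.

Minimum gap ≈ 30 m

Leader travels v²/(2a_L) = 148.840 / 14.800 = 10.057 m before stopping.
Follower covers v·t_r = 12.2000 × 1.7 = 20.740 m while reacting, then v²/(2a_F) = 148.840 / 7.600 = 19.584 m while braking, for a total of 20.740 + 19.584 = 40.324 m.
Since a_F ≤ a_L and the follower starts braking later, the follower is never slower than the leader, so the closest approach is when both have stopped.
Minimum gap = 40.324 − 10.057 = 30.267 m.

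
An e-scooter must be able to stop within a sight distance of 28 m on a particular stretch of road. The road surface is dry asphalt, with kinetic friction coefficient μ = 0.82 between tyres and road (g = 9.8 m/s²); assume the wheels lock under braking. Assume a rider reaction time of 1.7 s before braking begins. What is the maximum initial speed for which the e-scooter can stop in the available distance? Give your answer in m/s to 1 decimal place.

Maximum speed ≈ 11.6 m/s

a = μg = 0.82 × 9.8 = 8.036 m/s².
Stopping distance: v·t_r + v²/(2a) = 28 with t_r = 1.7 s and a = 8.036 m/s².
So v² + 27.322 v − 450.02 = 0.
Positive root: v = −a·t_r + √((a·t_r)² + 2a·d) = −13.661 + √(186.623 + 450.02) = 11.5708 m/s.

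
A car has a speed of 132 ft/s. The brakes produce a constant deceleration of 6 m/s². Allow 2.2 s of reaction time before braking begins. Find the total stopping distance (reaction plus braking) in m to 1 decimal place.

Total stopping distance ≈ 223.4 m

132 ft/s × 0.3048 = 40.2336 m/s.
Reaction distance = v·t_r = 40.2336 × 2.2 = 88.514 m.
Braking distance = v²/(2a) = 40.2336² / (2 × 6.000) = 1618.743 / 12.000 = 134.895 m.
Total = 88.514 + 134.895 = 223.409 m.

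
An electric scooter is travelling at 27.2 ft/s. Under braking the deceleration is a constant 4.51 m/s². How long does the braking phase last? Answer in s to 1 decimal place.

Braking time ≈ 1.8 s

27.2 ft/s × 0.3048 = 8.2906 m/s.
Braking time = v/a = 8.2906 / 4.510 = 1.838 s.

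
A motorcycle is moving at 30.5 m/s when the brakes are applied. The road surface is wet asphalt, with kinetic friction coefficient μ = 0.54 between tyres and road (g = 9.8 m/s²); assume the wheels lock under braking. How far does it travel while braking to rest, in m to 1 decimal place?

a = μg = 0.54 × 9.8 = 5.292 m/s².
Braking distance = v²/(2a) = 30.5000² / (2 × 5.292) = 930.250 / 10.584 = 87.892 m.

Braking distance ≈ 87.9 m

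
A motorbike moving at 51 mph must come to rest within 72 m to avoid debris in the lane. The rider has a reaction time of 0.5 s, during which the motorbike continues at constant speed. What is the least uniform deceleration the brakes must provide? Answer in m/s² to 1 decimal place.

51 mph × 0.44704 = 22.7990 m/s.
Distance covered during reaction = 22.7990 × 0.5 = 11.399 m.
Distance available for braking: 72 − 11.399 = 60.601 m.
v² = 2a·d ⇒ a = v²/(2d) = 22.7990² / (2 × 60.601) = 519.794 / 121.202 = 4.2887 m/s².

Required deceleration ≈ 4.3 m/s²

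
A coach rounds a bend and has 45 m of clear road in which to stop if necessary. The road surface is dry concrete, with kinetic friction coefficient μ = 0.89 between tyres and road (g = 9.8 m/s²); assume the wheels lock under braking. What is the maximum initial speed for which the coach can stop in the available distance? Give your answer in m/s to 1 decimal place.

Maximum speed ≈ 28.0 m/s

a = μg = 0.89 × 9.8 = 8.722 m/s².
v²/(2a) = d ⇒ v = √(2 × 8.722 × 45) = √784.98 = 28.0175 m/s.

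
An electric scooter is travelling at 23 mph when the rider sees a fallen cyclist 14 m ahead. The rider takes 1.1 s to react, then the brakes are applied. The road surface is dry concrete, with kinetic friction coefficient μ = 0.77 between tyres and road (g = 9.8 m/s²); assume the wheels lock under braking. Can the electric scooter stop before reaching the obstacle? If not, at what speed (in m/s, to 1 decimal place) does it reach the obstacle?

23 mph × 0.44704 = 10.2819 m/s.
a = μg = 0.77 × 9.8 = 7.546 m/s².
Reaction distance = 10.2819 × 1.1 = 11.310 m.
Braking distance needed to stop: v²/(2a) = 105.717 / 15.092 = 7.005 m, so total needed = 11.310 + 7.005 = 18.315 m > 14 m — it cannot stop.
Distance remaining when braking begins: 14 − 11.310 = 2.690 m.
v² = v₀² − 2a·d = 105.717 − 2 × 7.546 × 2.690 = 65.120 m²/s².
v = √65.120 = 8.070 m/s.

No — it strikes the obstacle at 8.1 m/s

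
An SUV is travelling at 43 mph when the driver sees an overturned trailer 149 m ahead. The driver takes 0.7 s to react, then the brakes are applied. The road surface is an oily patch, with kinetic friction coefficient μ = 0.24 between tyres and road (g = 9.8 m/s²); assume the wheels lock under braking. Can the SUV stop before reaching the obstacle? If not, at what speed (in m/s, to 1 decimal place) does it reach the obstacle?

Yes — it stops about 57.0 m short of the obstacle, so it never reaches it

43 mph × 0.44704 = 19.2227 m/s.
a = μg = 0.24 × 9.8 = 2.352 m/s².
Reaction distance = 19.2227 × 0.7 = 13.456 m.
Braking distance = v²/(2a) = 369.512 / 4.704 = 78.553 m.
Total stopping distance = 13.456 + 78.553 = 92.009 m, vs 149 m available — it stops with 149 − 92.009 = 56.991 m to spare.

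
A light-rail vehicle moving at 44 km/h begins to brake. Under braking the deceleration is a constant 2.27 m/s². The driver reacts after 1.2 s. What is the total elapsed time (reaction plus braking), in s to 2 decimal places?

Total time ≈ 6.58 s

44 km/h ÷ 3.6 = 12.2222 m/s.
Braking time = v/a = 12.2222 / 2.270 = 5.384 s.
Total = 1.2 + 5.384 = 6.584 s.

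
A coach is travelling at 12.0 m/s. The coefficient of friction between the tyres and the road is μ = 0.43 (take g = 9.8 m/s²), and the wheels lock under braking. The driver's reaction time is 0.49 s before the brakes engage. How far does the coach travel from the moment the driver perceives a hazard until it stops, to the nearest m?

Total stopping distance ≈ 23 m

a = μg = 0.43 × 9.8 = 4.214 m/s².
Reaction distance = v·t_r = 12.0000 × 0.49 = 5.880 m.
Braking distance = v²/(2a) = 12.0000² / (2 × 4.214) = 144.000 / 8.428 = 17.086 m.
Total = 5.880 + 17.086 = 22.966 m.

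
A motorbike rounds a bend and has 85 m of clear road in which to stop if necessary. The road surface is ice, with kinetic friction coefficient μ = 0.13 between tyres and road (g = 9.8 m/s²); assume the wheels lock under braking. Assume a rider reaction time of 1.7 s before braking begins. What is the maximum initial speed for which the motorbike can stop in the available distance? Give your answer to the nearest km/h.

Maximum speed ≈ 46 km/h

a = μg = 0.13 × 9.8 = 1.274 m/s².
Stopping distance: v·t_r + v²/(2a) = 85 with t_r = 1.7 s and a = 1.274 m/s².
So v² + 4.332 v − 216.58 = 0.
Positive root: v = −a·t_r + √((a·t_r)² + 2a·d) = −2.166 + √(4.692 + 216.58) = 12.7092 m/s.
12.7092 m/s × 3.6 = 45.753 km/h.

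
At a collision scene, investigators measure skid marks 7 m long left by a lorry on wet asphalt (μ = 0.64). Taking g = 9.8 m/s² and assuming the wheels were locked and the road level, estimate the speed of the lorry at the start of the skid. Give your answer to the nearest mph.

Deceleration a = μg = 0.64 × 9.8 = 6.272 m/s².
v = √(2a·d) = √(2 × 6.272 × 7) = √87.808 = 9.3706 m/s.
= 9.3706 ÷ 0.44704 = 20.961 mph.

Initial speed ≈ 21 mph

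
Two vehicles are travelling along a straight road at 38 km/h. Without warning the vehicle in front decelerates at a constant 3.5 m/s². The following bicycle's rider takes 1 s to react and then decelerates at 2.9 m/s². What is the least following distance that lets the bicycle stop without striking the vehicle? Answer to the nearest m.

38 km/h ÷ 3.6 = 10.5556 m/s.
Leader travels v²/(2a_L) = 111.421 / 7.000 = 15.917 m before stopping.
Follower covers v·t_r = 10.5556 × 1 = 10.556 m while reacting, then v²/(2a_F) = 111.421 / 5.800 = 19.211 m while braking, for a total of 10.556 + 19.211 = 29.767 m.
Since a_F ≤ a_L and the follower starts braking later, the follower is never slower than the leader, so the closest approach is when both have stopped.
Minimum gap = 29.767 − 15.917 = 13.850 m.

Minimum gap ≈ 14 m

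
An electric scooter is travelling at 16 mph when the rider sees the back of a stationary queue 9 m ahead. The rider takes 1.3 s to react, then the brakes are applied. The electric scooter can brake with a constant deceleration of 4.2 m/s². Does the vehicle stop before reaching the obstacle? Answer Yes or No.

No

16 mph × 0.44704 = 7.1526 m/s.
Reaction distance = 7.1526 × 1.3 = 9.298 m.
Braking distance = v²/(2a) = 51.160 / 8.400 = 6.090 m.
Total stopping distance = 9.298 + 6.090 = 15.388 m, vs 9 m available — it cannot stop in time and overshoots by 15.388 − 9 = 6.388 m.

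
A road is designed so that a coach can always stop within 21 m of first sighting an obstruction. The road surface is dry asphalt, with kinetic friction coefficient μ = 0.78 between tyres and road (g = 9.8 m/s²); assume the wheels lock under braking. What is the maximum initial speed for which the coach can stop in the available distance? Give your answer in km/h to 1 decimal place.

a = μg = 0.78 × 9.8 = 7.644 m/s².
v²/(2a) = d ⇒ v = √(2 × 7.644 × 21) = √321.05 = 17.9179 m/s.
17.9179 m/s × 3.6 = 64.504 km/h.

Maximum speed ≈ 64.5 km/h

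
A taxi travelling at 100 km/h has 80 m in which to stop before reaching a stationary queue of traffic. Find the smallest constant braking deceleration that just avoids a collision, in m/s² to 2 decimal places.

Required deceleration ≈ 4.82 m/s²

100 km/h ÷ 3.6 = 27.7778 m/s.
v² = 2a·d ⇒ a = v²/(2d) = 27.7778² / (2 × 80.000) = 771.606 / 160.000 = 4.8225 m/s².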